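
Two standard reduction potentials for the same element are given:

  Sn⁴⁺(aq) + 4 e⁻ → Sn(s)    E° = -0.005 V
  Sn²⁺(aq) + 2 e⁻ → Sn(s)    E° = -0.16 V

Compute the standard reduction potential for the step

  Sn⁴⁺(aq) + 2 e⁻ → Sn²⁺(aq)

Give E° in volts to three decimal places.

Sequential free energies add, so n₃E°₃ = n₁E°₁ + n₂E°₂.
With n₃ = 4, and the known step contributing 2×(-0.16) V, the unknown satisfies 2·E° = 4×(-0.005) − 2×(-0.16) = +0.300.
E° = +0.300 / 2 = +0.150 V.

+0.150 V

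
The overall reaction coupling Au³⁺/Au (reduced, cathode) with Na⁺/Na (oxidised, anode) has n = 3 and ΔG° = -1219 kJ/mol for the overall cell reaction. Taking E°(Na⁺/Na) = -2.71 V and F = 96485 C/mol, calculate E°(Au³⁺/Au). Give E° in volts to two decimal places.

E°cell = −ΔG°/(nF) = −(-1219×10³)/((3)(96485)) = +4.211 V.
Since Au³⁺/Au is the cathode and Na⁺/Na the anode, E°cell = E°(Au³⁺/Au) − E°(Na⁺/Na).
So E°(Au³⁺/Au) = E°cell + E°(Na⁺/Na) = +4.211 + (-2.71) = +1.50 V.

+1.50 V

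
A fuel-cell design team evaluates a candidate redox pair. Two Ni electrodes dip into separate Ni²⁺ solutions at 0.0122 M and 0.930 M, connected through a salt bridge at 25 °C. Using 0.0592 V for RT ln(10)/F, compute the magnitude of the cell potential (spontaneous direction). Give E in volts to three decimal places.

+0.056 V

For a concentration cell E°cell = 0. The 0.930 M side is the cathode (reduction is favoured where [Ni²⁺] is higher).
With n = 2, E = −(0.0592/2) log([Ni²⁺]ₐₙ/[Ni²⁺]꜀ₐₜ) = −(0.0592/2) log(0.0122/0.93) = −(0.0592/2)(-1.882) = +0.056 V.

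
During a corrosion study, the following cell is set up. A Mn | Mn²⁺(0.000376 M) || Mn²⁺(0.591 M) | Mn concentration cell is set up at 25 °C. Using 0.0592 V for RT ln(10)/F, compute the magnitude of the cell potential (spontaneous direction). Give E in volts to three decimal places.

For a concentration cell E°cell = 0. The 0.591 M side is the cathode (reduction is favoured where [Mn²⁺] is higher).
With n = 2, E = −(0.0592/2) log([Mn²⁺]ₐₙ/[Mn²⁺]꜀ₐₜ) = −(0.0592/2) log(0.000376/0.591) = −(0.0592/2)(-3.196) = +0.095 V.

+0.095 V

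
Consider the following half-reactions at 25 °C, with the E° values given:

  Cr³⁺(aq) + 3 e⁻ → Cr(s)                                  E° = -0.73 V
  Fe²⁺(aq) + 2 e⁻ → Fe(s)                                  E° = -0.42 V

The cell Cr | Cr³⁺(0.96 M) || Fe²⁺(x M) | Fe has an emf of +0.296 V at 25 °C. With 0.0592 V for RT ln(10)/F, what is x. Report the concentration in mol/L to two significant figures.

Fe²⁺/Fe is the cathode, Cr³⁺/Cr the anode: E°cell = +0.31 V, n = 6.
Overall reaction: 3 Fe²⁺(aq) + 2 Cr(s) → 3 Fe(s) + 2 Cr³⁺(aq); Q = [Cr³⁺]^2/[Fe²⁺]^3.
From E = E° − (0.0592/n) log Q: log Q = (E° − E)·n/0.0592 = (+0.31 − (+0.296))·6/0.0592 = 1.4189.
So 3·log[Fe²⁺] = 2·log(0.96) − log Q = -0.0355 − (1.4189) = -1.4544; log[Fe²⁺] = -1.4544 / 3 = -0.4848; [Fe²⁺] = 10^(-0.4848) ≈ 0.33 M.

0.33 M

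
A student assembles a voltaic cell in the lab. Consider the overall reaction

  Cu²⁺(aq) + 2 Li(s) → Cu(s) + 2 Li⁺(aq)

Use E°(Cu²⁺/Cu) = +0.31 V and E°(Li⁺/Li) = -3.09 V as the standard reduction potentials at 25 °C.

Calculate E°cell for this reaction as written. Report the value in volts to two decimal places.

The Cu²⁺/Cu couple has the higher reduction potential, so it is the cathode; Li⁺/Li is oxidised at the anode.
E°cell = E°(cathode) − E°(anode) = (+0.31) − (-3.09) = +3.40 V.

+3.40 V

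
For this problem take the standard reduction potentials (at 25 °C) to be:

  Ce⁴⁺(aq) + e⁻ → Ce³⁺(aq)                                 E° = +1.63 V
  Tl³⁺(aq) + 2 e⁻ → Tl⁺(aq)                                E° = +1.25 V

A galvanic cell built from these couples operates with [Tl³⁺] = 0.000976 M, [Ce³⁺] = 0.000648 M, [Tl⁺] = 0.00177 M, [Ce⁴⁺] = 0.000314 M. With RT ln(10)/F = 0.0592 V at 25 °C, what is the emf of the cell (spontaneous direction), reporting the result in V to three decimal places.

Ce⁴⁺/Ce³⁺ is the cathode (higher E°), Tl³⁺/Tl⁺ the anode: E°cell = +1.63 − (+1.25) = +0.38 V, n = 2.
Overall: 2 Ce⁴⁺(aq) + Tl⁺(aq) → 2 Ce³⁺(aq) + Tl³⁺(aq)
Q = [Ce³⁺]^2·[Tl³⁺] / ([Ce⁴⁺]^2·[Tl⁺]); log Q = 0.371.
E = E° − (0.0592/n) log Q = +0.38 − (0.0592/2)(0.371) = +0.369 V.

+0.369 V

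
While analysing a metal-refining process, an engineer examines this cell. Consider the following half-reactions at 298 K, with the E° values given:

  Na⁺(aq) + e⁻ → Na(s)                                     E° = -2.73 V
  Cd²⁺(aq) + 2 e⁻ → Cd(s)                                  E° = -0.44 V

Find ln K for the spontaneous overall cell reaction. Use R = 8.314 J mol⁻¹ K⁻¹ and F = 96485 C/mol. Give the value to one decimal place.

Cathode: Cd²⁺/Cd; anode: Na⁺/Na. E°cell = (-0.44) − (-2.73) = +2.29 V, with n = 2.
ΔG° = −nFE° = −RT ln K, so ln K = nFE°/(RT) = (2)(96485)(+2.29) / ((8.314)(298)) = 178.361.

178.4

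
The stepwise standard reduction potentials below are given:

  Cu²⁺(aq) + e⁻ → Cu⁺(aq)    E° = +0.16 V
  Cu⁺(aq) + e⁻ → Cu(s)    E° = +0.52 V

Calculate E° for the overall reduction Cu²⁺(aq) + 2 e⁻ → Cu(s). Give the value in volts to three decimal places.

+0.340 V

Adding the free-energy changes (−nFE°) of the two steps gives −n₃FE°₃ = −n₁FE°₁ − n₂FE°₂.
E°₃ = (1×+0.16 + 1×+0.52) / 2 = (+0.680) / 2 = +0.340 V.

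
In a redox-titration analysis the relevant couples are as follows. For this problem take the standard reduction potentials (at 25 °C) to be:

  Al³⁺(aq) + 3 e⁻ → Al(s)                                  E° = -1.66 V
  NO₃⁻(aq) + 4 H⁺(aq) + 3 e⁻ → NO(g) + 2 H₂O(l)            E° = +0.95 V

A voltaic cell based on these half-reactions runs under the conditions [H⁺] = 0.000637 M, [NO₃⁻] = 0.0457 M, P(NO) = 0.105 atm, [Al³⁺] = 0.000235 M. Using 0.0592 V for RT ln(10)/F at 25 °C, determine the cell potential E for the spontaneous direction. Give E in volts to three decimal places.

NO₃⁻/NO is the cathode (higher E°), Al³⁺/Al the anode: E°cell = +0.95 − (-1.66) = +2.61 V, n = 3.
Overall: NO₃⁻(aq) + 4 H⁺(aq) + Al(s) → NO(g) + 2 H₂O(l) + Al³⁺(aq)
Q = P(NO)·[Al³⁺] / ([NO₃⁻]·[H⁺]^4); log Q = 9.516.
E = E° − (0.0592/n) log Q = +2.61 − (0.0592/3)(9.516) = +2.422 V.

+2.422 V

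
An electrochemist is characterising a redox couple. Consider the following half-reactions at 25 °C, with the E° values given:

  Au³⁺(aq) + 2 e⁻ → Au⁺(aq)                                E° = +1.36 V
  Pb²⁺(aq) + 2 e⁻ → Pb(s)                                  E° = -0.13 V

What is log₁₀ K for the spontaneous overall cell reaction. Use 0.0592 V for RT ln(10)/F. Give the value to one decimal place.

50.3

Cathode: Au³⁺/Au⁺; anode: Pb²⁺/Pb. E°cell = +1.49 V, n = 2.
log K = nE°cell / 0.0592 = (2)(+1.49) / 0.0592 = 50.3.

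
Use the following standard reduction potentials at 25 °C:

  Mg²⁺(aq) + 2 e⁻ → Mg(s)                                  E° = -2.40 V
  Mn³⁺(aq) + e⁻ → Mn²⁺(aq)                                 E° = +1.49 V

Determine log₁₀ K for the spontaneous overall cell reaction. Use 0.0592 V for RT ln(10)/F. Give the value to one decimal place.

Cathode: Mn³⁺/Mn²⁺; anode: Mg²⁺/Mg. E°cell = +3.89 V, n = 2.
log K = nE°cell / 0.0592 = (2)(+3.89) / 0.0592 = 131.4.

131.4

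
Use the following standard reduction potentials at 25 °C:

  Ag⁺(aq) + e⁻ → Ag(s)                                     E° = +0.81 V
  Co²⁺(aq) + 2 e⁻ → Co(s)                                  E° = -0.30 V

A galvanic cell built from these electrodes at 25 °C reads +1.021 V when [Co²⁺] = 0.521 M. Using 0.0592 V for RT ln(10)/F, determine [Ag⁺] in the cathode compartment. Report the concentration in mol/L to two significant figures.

0.023 M

Ag⁺/Ag is the cathode, Co²⁺/Co the anode: E°cell = +1.11 V, n = 2.
Overall reaction: 2 Ag⁺(aq) + Co(s) → 2 Ag(s) + Co²⁺(aq); Q = [Co²⁺]^1/[Ag⁺]^2.
From E = E° − (0.0592/n) log Q: log Q = (E° − E)·n/0.0592 = (+1.11 − (+1.021))·2/0.0592 = 3.0068.
So 2·log[Ag⁺] = 1·log(0.521) − log Q = -0.2832 − (3.0068) = -3.2900; log[Ag⁺] = -3.2900 / 2 = -1.6450; [Ag⁺] = 10^(-1.6450) ≈ 0.023 M.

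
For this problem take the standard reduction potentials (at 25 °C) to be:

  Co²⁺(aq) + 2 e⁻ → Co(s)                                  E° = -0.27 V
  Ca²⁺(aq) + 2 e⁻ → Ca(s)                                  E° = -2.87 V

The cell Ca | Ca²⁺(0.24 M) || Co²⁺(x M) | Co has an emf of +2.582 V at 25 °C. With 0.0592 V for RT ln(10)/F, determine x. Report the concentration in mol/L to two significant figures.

Co²⁺/Co is the cathode, Ca²⁺/Ca the anode: E°cell = +2.60 V, n = 2.
Overall reaction: Co²⁺(aq) + Ca(s) → Co(s) + Ca²⁺(aq); Q = [Ca²⁺]^1/[Co²⁺]^1.
From E = E° − (0.0592/n) log Q: log Q = (E° − E)·n/0.0592 = (+2.60 − (+2.582))·2/0.0592 = 0.6081.
So 1·log[Co²⁺] = 1·log(0.24) − log Q = -0.6198 − (0.6081) = -1.2279; [Co²⁺] = 10^(-1.2279) ≈ 0.059 M.

0.059 M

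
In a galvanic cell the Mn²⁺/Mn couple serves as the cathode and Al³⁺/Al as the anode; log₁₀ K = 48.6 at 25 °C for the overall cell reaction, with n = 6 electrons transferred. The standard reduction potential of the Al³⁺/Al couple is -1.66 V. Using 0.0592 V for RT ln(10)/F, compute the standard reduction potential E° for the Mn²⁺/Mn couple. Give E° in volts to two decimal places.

-1.18 V

E°cell = (0.0592/n)·log K = (0.0592/6)(48.6) = +0.480 V.
Since Mn²⁺/Mn is the cathode and Al³⁺/Al the anode, E°cell = E°(Mn²⁺/Mn) − E°(Al³⁺/Al).
So E°(Mn²⁺/Mn) = E°cell + E°(Al³⁺/Al) = +0.480 + (-1.66) = -1.18 V.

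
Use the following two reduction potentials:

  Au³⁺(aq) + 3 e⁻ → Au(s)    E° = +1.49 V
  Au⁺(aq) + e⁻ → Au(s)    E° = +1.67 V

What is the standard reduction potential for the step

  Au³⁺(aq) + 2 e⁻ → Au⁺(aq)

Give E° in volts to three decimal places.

+1.400 V

Sequential free energies add, so n₃E°₃ = n₁E°₁ + n₂E°₂.
With n₃ = 3, and the known step contributing 1×(+1.67) V, the unknown satisfies 2·E° = 3×(+1.49) − 1×(+1.67) = +2.800.
E° = +2.800 / 2 = +1.400 V.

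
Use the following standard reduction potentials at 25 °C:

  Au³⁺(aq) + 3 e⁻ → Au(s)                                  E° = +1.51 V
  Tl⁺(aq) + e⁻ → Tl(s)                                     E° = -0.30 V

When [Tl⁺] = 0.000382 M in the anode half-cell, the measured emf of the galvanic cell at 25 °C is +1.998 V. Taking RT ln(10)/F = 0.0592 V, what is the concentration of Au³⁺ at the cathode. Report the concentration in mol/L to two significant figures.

Au³⁺/Au is the cathode, Tl⁺/Tl the anode: E°cell = +1.81 V, n = 3.
Overall reaction: Au³⁺(aq) + 3 Tl(s) → Au(s) + 3 Tl⁺(aq); Q = [Tl⁺]^3/[Au³⁺]^1.
From E = E° − (0.0592/n) log Q: log Q = (E° − E)·n/0.0592 = (+1.81 − (+1.998))·3/0.0592 = -9.5270.
So 1·log[Au³⁺] = 3·log(0.000382) − log Q = -10.2538 − (-9.5270) = -0.7268; [Au³⁺] = 10^(-0.7268) ≈ 0.19 M.

0.19 M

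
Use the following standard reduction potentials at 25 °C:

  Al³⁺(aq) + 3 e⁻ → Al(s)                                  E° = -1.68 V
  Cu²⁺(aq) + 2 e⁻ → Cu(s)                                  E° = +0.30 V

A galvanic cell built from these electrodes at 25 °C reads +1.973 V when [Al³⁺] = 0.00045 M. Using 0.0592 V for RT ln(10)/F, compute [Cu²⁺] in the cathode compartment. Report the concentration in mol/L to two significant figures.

Cu²⁺/Cu is the cathode, Al³⁺/Al the anode: E°cell = +1.98 V, n = 6.
Overall reaction: 3 Cu²⁺(aq) + 2 Al(s) → 3 Cu(s) + 2 Al³⁺(aq); Q = [Al³⁺]^2/[Cu²⁺]^3.
From E = E° − (0.0592/n) log Q: log Q = (E° − E)·n/0.0592 = (+1.98 − (+1.973))·6/0.0592 = 0.7095.
So 3·log[Cu²⁺] = 2·log(0.00045) − log Q = -6.6936 − (0.7095) = -7.4031; log[Cu²⁺] = -7.4031 / 3 = -2.4677; [Cu²⁺] = 10^(-2.4677) ≈ 0.0034 M.

0.0034 M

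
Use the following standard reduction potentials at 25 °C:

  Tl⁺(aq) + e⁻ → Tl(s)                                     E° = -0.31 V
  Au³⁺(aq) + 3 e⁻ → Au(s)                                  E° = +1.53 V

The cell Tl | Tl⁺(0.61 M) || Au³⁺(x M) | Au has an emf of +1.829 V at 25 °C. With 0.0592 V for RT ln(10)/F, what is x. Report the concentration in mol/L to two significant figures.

0.063 M

Au³⁺/Au is the cathode, Tl⁺/Tl the anode: E°cell = +1.84 V, n = 3.
Overall reaction: Au³⁺(aq) + 3 Tl(s) → Au(s) + 3 Tl⁺(aq); Q = [Tl⁺]^3/[Au³⁺]^1.
From E = E° − (0.0592/n) log Q: log Q = (E° − E)·n/0.0592 = (+1.84 − (+1.829))·3/0.0592 = 0.5574.
So 1·log[Au³⁺] = 3·log(0.61) − log Q = -0.6440 − (0.5574) = -1.2014; [Au³⁺] = 10^(-1.2014) ≈ 0.063 M.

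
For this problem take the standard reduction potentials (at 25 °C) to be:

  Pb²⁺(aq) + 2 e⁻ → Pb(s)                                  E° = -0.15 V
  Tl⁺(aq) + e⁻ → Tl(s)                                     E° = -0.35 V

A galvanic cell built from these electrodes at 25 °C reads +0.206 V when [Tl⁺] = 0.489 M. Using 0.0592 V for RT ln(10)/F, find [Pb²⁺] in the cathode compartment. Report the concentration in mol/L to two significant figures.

0.38 M

Pb²⁺/Pb is the cathode, Tl⁺/Tl the anode: E°cell = +0.20 V, n = 2.
Overall reaction: Pb²⁺(aq) + 2 Tl(s) → Pb(s) + 2 Tl⁺(aq); Q = [Tl⁺]^2/[Pb²⁺]^1.
From E = E° − (0.0592/n) log Q: log Q = (E° − E)·n/0.0592 = (+0.20 − (+0.206))·2/0.0592 = -0.2027.
So 1·log[Pb²⁺] = 2·log(0.489) − log Q = -0.6214 − (-0.2027) = -0.4187; [Pb²⁺] = 10^(-0.4187) ≈ 0.38 M.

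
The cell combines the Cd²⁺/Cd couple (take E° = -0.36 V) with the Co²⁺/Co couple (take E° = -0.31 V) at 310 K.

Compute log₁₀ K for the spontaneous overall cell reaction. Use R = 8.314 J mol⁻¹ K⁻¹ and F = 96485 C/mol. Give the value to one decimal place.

1.6

Cathode: Co²⁺/Co; anode: Cd²⁺/Cd. E°cell = (-0.31) − (-0.36) = +0.05 V, with n = 2.
ΔG° = −nFE° = −RT ln K, so ln K = nFE°/(RT) = (2)(96485)(+0.05) / ((8.314)(310)) = 3.744.
log₁₀ K = 3.744 / ln 10 = 1.6.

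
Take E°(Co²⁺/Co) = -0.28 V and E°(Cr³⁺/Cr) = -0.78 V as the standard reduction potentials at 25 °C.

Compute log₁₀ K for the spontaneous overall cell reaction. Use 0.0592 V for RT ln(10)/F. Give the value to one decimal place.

50.7

Cathode: Co²⁺/Co; anode: Cr³⁺/Cr. E°cell = +0.50 V, n = 6.
log K = nE°cell / 0.0592 = (6)(+0.50) / 0.0592 = 50.7.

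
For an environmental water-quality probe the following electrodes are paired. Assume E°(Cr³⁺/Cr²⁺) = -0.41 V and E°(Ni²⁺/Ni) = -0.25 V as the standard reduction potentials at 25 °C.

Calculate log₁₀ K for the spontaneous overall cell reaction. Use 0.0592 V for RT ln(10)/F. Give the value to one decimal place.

Cathode: Ni²⁺/Ni; anode: Cr³⁺/Cr²⁺. E°cell = +0.16 V, n = 2.
log K = nE°cell / 0.0592 = (2)(+0.16) / 0.0592 = 5.4.

5.4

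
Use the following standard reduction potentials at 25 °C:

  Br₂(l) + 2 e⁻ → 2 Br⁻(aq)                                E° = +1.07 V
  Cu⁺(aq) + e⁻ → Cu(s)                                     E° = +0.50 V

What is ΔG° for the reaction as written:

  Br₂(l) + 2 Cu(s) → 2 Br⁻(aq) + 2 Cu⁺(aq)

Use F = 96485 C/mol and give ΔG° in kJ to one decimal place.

As written, Br₂/Br⁻ is reduced (cathode) and Cu⁺/Cu is oxidised (anode), so E°cell = (+1.07) − (+0.50) = +0.57 V.
Balancing electrons gives n = 2.
ΔG° = −nFE° = −(2)(96485)(+0.57) = -109,993 J = -110.0 kJ.

-110.0 kJ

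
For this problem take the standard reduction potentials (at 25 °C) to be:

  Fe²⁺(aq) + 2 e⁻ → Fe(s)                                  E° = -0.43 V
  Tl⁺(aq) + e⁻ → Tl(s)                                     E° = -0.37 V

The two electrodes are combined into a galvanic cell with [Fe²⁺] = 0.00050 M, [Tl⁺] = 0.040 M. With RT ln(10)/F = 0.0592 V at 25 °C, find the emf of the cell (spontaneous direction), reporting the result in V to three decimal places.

Tl⁺/Tl is the cathode (higher E°), Fe²⁺/Fe the anode: E°cell = -0.37 − (-0.43) = +0.06 V, n = 2.
Overall: 2 Tl⁺(aq) + Fe(s) → 2 Tl(s) + Fe²⁺(aq)
Q = [Fe²⁺] / ([Tl⁺]^2); log Q = -0.505.
E = E° − (0.0592/n) log Q = +0.06 − (0.0592/2)(-0.505) = +0.075 V.

+0.075 V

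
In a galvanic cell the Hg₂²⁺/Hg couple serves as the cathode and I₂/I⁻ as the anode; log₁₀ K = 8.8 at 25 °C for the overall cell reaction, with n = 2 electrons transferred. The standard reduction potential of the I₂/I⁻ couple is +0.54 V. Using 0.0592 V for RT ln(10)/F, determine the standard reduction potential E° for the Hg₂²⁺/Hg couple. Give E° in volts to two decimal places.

E°cell = (0.0592/n)·log K = (0.0592/2)(8.8) = +0.260 V.
Since Hg₂²⁺/Hg is the cathode and I₂/I⁻ the anode, E°cell = E°(Hg₂²⁺/Hg) − E°(I₂/I⁻).
So E°(Hg₂²⁺/Hg) = E°cell + E°(I₂/I⁻) = +0.260 + (+0.54) = +0.80 V.

+0.80 V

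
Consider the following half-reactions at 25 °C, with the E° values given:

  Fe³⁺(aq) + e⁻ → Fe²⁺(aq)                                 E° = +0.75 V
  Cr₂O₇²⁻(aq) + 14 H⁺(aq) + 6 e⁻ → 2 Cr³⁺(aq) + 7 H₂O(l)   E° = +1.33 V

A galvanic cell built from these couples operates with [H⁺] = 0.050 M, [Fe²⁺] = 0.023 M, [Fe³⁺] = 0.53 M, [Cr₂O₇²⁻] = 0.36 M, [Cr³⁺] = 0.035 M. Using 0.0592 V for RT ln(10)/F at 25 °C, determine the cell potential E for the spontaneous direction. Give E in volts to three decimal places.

+0.344 V

Cr₂O₇²⁻/Cr³⁺ is the cathode (higher E°), Fe³⁺/Fe²⁺ the anode: E°cell = +1.33 − (+0.75) = +0.58 V, n = 6.
Overall: Cr₂O₇²⁻(aq) + 14 H⁺(aq) + 6 Fe²⁺(aq) → 2 Cr³⁺(aq) + 7 H₂O(l) + 6 Fe³⁺(aq)
Q = [Cr³⁺]^2·[Fe³⁺]^6 / ([Cr₂O₇²⁻]·[H⁺]^14·[Fe²⁺]^6); log Q = 23.922.
E = E° − (0.0592/n) log Q = +0.58 − (0.0592/6)(23.922) = +0.344 V.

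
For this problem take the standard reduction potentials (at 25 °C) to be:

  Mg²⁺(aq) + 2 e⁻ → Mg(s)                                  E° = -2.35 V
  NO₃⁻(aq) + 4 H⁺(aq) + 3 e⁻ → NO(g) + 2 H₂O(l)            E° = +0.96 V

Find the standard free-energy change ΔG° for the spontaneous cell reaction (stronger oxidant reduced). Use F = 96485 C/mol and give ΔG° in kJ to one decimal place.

NO₃⁻/NO (E° = +0.96 V) is the cathode; Mg²⁺/Mg (E° = -2.35 V) is the anode, so E°cell = +3.31 V.
Balancing electrons gives n = 6 (lcm of 3 and 2).
ΔG° = −nFE° = −(6)(96485)(+3.31) = -1,916,192 J = -1916.2 kJ.

-1916.2 kJ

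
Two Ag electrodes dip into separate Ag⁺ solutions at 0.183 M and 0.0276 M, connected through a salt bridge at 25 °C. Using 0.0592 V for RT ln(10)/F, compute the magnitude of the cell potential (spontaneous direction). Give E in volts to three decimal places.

For a concentration cell E°cell = 0. The 0.183 M side is the cathode (reduction is favoured where [Ag⁺] is higher).
With n = 1, E = −(0.0592/1) log([Ag⁺]ₐₙ/[Ag⁺]꜀ₐₜ) = −(0.0592/1) log(0.0276/0.183) = −(0.0592/1)(-0.822) = +0.049 V.

+0.049 V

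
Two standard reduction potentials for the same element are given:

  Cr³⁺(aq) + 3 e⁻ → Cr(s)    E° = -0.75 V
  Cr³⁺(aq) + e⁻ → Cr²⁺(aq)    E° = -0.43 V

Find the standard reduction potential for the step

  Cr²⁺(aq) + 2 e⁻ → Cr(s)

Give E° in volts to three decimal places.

Sequential free energies add, so n₃E°₃ = n₁E°₁ + n₂E°₂.
With n₃ = 3, and the known step contributing 1×(-0.43) V, the unknown satisfies 2·E° = 3×(-0.75) − 1×(-0.43) = -1.820.
E° = -1.820 / 2 = -0.910 V.

-0.910 V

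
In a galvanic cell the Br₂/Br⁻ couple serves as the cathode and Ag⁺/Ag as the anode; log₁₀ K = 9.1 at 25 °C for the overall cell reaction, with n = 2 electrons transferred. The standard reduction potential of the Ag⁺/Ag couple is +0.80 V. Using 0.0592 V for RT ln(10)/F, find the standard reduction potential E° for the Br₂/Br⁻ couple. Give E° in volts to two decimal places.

E°cell = (0.0592/n)·log K = (0.0592/2)(9.1) = +0.269 V.
Since Br₂/Br⁻ is the cathode and Ag⁺/Ag the anode, E°cell = E°(Br₂/Br⁻) − E°(Ag⁺/Ag).
So E°(Br₂/Br⁻) = E°cell + E°(Ag⁺/Ag) = +0.269 + (+0.80) = +1.07 V.

+1.07 V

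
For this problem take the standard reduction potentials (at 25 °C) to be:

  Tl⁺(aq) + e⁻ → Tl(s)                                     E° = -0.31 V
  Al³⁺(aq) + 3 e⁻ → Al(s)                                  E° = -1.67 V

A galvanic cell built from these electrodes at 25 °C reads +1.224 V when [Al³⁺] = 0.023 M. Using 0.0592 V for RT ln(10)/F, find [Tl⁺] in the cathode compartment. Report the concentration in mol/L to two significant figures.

0.0014 M

Tl⁺/Tl is the cathode, Al³⁺/Al the anode: E°cell = +1.36 V, n = 3.
Overall reaction: 3 Tl⁺(aq) + Al(s) → 3 Tl(s) + Al³⁺(aq); Q = [Al³⁺]^1/[Tl⁺]^3.
From E = E° − (0.0592/n) log Q: log Q = (E° − E)·n/0.0592 = (+1.36 − (+1.224))·3/0.0592 = 6.8919.
So 3·log[Tl⁺] = 1·log(0.023) − log Q = -1.6383 − (6.8919) = -8.5302; log[Tl⁺] = -8.5302 / 3 = -2.8434; [Tl⁺] = 10^(-2.8434) ≈ 0.0014 M.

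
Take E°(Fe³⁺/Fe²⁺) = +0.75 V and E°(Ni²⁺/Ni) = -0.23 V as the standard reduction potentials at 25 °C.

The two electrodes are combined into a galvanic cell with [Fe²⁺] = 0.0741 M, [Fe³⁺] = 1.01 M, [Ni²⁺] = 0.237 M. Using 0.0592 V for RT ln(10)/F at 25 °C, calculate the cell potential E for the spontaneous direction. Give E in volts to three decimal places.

+1.066 V

Fe³⁺/Fe²⁺ is the cathode (higher E°), Ni²⁺/Ni the anode: E°cell = +0.75 − (-0.23) = +0.98 V, n = 2.
Overall: 2 Fe³⁺(aq) + Ni(s) → 2 Fe²⁺(aq) + Ni²⁺(aq)
Q = [Fe²⁺]^2·[Ni²⁺] / ([Fe³⁺]^2); log Q = -2.894.
E = E° − (0.0592/n) log Q = +0.98 − (0.0592/2)(-2.894) = +1.066 V.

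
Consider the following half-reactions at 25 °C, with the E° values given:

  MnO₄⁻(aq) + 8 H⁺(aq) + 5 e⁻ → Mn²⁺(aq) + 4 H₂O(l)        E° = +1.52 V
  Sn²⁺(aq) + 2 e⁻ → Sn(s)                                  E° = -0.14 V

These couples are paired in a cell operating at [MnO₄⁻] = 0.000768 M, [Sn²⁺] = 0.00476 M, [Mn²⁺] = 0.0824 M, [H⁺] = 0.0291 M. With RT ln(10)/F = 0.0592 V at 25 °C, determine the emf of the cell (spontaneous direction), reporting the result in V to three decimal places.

MnO₄⁻/Mn²⁺ is the cathode (higher E°), Sn²⁺/Sn the anode: E°cell = +1.52 − (-0.14) = +1.66 V, n = 10.
Overall: 2 MnO₄⁻(aq) + 16 H⁺(aq) + 5 Sn(s) → 2 Mn²⁺(aq) + 8 H₂O(l) + 5 Sn²⁺(aq)
Q = [Mn²⁺]^2·[Sn²⁺]^5 / ([MnO₄⁻]^2·[H⁺]^16); log Q = 17.027.
E = E° − (0.0592/n) log Q = +1.66 − (0.0592/10)(17.027) = +1.559 V.

+1.559 V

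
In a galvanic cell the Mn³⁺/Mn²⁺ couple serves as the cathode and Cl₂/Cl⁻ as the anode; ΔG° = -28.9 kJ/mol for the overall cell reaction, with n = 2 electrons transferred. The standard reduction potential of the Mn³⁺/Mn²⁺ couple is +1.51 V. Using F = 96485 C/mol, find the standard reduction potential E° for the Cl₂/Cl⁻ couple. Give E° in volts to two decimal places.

+1.36 V

E°cell = −ΔG°/(nF) = −(-28.9×10³)/((2)(96485)) = +0.150 V.
Since Mn³⁺/Mn²⁺ is the cathode and Cl₂/Cl⁻ the anode, E°cell = E°(Mn³⁺/Mn²⁺) − E°(Cl₂/Cl⁻).
So E°(Cl₂/Cl⁻) = E°(Mn³⁺/Mn²⁺) − E°cell = (+1.51) − (+0.150) = +1.36 V.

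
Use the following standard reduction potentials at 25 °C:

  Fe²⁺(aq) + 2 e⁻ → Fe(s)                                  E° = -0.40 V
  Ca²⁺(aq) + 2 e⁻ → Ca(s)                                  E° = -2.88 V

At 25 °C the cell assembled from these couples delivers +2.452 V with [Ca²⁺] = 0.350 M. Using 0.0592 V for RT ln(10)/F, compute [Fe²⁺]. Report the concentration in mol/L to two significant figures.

0.040 M

Fe²⁺/Fe is the cathode, Ca²⁺/Ca the anode: E°cell = +2.48 V, n = 2.
Overall reaction: Fe²⁺(aq) + Ca(s) → Fe(s) + Ca²⁺(aq); Q = [Ca²⁺]^1/[Fe²⁺]^1.
From E = E° − (0.0592/n) log Q: log Q = (E° − E)·n/0.0592 = (+2.48 − (+2.452))·2/0.0592 = 0.9459.
So 1·log[Fe²⁺] = 1·log(0.35) − log Q = -0.4559 − (0.9459) = -1.4018; [Fe²⁺] = 10^(-1.4018) ≈ 0.040 M.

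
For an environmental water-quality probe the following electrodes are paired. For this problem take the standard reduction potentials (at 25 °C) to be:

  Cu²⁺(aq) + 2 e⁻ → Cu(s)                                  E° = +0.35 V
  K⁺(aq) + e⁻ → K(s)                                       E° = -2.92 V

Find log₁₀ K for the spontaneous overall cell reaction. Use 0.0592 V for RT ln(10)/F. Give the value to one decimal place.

110.5

Cathode: Cu²⁺/Cu; anode: K⁺/K. E°cell = +3.27 V, n = 2.
log K = nE°cell / 0.0592 = (2)(+3.27) / 0.0592 = 110.5.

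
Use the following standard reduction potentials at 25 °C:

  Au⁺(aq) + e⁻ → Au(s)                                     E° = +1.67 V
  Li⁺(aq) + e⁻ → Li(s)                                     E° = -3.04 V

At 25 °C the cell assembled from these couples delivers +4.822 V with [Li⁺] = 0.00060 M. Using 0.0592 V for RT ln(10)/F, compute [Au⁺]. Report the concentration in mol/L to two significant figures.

0.047 M

Au⁺/Au is the cathode, Li⁺/Li the anode: E°cell = +4.71 V, n = 1.
Overall reaction: Au⁺(aq) + Li(s) → Au(s) + Li⁺(aq); Q = [Li⁺]^1/[Au⁺]^1.
From E = E° − (0.0592/n) log Q: log Q = (E° − E)·n/0.0592 = (+4.71 − (+4.822))·1/0.0592 = -1.8919.
So 1·log[Au⁺] = 1·log(0.0006) − log Q = -3.2218 − (-1.8919) = -1.3299; [Au⁺] = 10^(-1.3299) ≈ 0.047 M.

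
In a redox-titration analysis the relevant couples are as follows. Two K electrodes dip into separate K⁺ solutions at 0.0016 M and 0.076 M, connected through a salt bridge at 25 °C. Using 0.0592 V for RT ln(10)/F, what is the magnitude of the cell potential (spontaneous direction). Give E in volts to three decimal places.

For a concentration cell E°cell = 0. The 0.076 M side is the cathode (reduction is favoured where [K⁺] is higher).
With n = 1, E = −(0.0592/1) log([K⁺]ₐₙ/[K⁺]꜀ₐₜ) = −(0.0592/1) log(0.0016/0.076) = −(0.0592/1)(-1.677) = +0.099 V.

+0.099 V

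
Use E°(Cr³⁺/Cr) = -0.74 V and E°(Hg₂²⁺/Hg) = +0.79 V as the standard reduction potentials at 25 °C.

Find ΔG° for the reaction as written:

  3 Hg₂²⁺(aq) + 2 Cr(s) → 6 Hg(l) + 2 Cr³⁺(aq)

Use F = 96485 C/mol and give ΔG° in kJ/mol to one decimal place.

-885.7 kJ/mol

As written, Hg₂²⁺/Hg is reduced (cathode) and Cr³⁺/Cr is oxidised (anode), so E°cell = (+0.79) − (-0.74) = +1.53 V.
Balancing electrons gives n = 6.
ΔG° = −nFE° = −(6)(96485)(+1.53) = -885,732 J = -885.7 kJ/mol.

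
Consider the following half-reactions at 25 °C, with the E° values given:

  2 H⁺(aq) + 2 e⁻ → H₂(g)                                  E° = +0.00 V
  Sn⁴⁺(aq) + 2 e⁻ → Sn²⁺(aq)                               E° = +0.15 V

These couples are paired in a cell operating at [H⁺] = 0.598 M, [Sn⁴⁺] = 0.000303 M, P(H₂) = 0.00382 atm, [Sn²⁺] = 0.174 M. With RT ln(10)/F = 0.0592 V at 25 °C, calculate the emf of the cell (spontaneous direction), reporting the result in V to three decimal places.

+0.010 V

Sn⁴⁺/Sn²⁺ is the cathode (higher E°), H⁺/H₂ the anode: E°cell = +0.15 − (+0.00) = +0.15 V, n = 2.
Overall: Sn⁴⁺(aq) + H₂(g) → Sn²⁺(aq) + 2 H⁺(aq)
Q = [Sn²⁺]·[H⁺]^2 / ([Sn⁴⁺]·P(H₂)); log Q = 4.730.
E = E° − (0.0592/n) log Q = +0.15 − (0.0592/2)(4.730) = +0.010 V.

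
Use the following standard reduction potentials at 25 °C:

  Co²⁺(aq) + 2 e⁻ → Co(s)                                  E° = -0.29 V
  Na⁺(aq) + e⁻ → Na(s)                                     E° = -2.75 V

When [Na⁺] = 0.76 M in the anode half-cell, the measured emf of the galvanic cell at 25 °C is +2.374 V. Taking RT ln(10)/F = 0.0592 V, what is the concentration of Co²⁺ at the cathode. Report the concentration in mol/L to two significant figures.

0.00072 M

Co²⁺/Co is the cathode, Na⁺/Na the anode: E°cell = +2.46 V, n = 2.
Overall reaction: Co²⁺(aq) + 2 Na(s) → Co(s) + 2 Na⁺(aq); Q = [Na⁺]^2/[Co²⁺]^1.
From E = E° − (0.0592/n) log Q: log Q = (E° − E)·n/0.0592 = (+2.46 − (+2.374))·2/0.0592 = 2.9054.
So 1·log[Co²⁺] = 2·log(0.76) − log Q = -0.2384 − (2.9054) = -3.1438; [Co²⁺] = 10^(-3.1438) ≈ 0.00072 M.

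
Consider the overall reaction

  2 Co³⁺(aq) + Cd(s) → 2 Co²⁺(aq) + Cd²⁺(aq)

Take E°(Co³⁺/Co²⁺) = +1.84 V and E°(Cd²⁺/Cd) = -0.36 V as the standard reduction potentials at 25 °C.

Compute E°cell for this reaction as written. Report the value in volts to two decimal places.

+2.20 V

The Co³⁺/Co²⁺ couple has the higher reduction potential, so it is the cathode; Cd²⁺/Cd is oxidised at the anode.
E°cell = E°(cathode) − E°(anode) = (+1.84) − (-0.36) = +2.20 V.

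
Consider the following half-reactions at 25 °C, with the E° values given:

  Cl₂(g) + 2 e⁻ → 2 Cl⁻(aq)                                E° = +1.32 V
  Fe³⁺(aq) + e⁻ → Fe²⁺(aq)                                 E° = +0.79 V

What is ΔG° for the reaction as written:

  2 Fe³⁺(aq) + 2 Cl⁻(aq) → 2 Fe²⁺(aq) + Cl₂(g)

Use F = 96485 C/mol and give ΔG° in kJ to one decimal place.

As written, Fe³⁺/Fe²⁺ is reduced (cathode) and Cl₂/Cl⁻ is oxidised (anode), so E°cell = (+0.79) − (+1.32) = -0.53 V.
Balancing electrons gives n = 2.
ΔG° = −nFE° = −(2)(96485)(-0.53) = 102,274 J = +102.3 kJ.

+102.3 kJ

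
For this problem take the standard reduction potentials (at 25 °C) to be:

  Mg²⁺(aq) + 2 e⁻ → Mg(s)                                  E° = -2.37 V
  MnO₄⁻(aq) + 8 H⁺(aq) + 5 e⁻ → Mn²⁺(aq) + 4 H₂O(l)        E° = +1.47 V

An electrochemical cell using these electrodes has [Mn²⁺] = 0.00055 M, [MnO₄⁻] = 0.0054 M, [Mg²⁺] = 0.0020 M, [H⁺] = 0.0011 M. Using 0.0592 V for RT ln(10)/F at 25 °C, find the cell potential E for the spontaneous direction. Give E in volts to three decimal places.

+3.651 V

MnO₄⁻/Mn²⁺ is the cathode (higher E°), Mg²⁺/Mg the anode: E°cell = +1.47 − (-2.37) = +3.84 V, n = 10.
Overall: 2 MnO₄⁻(aq) + 16 H⁺(aq) + 5 Mg(s) → 2 Mn²⁺(aq) + 8 H₂O(l) + 5 Mg²⁺(aq)
Q = [Mn²⁺]^2·[Mg²⁺]^5 / ([MnO₄⁻]^2·[H⁺]^16); log Q = 31.859.
E = E° − (0.0592/n) log Q = +3.84 − (0.0592/10)(31.859) = +3.651 V.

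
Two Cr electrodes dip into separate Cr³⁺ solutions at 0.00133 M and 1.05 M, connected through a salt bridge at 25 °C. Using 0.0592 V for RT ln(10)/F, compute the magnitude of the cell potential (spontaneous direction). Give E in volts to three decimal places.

For a concentration cell E°cell = 0. The 1.05 M side is the cathode (reduction is favoured where [Cr³⁺] is higher).
With n = 3, E = −(0.0592/3) log([Cr³⁺]ₐₙ/[Cr³⁺]꜀ₐₜ) = −(0.0592/3) log(0.00133/1.05) = −(0.0592/3)(-2.897) = +0.057 V.

+0.057 V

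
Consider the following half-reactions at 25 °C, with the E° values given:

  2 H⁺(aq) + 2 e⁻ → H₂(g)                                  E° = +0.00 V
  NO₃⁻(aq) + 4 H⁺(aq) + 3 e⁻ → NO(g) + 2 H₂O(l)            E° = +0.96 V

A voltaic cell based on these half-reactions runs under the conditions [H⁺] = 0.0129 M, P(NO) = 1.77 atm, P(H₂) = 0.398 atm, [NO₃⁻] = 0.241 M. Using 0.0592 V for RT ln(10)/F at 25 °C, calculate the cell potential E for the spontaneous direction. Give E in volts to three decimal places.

+0.894 V

NO₃⁻/NO is the cathode (higher E°), H⁺/H₂ the anode: E°cell = +0.96 − (+0.00) = +0.96 V, n = 6.
Overall: 2 NO₃⁻(aq) + 2 H⁺(aq) + 3 H₂(g) → 2 NO(g) + 4 H₂O(l)
Q = P(NO)^2 / ([NO₃⁻]^2·[H⁺]^2·P(H₂)^3); log Q = 6.711.
E = E° − (0.0592/n) log Q = +0.96 − (0.0592/6)(6.711) = +0.894 V.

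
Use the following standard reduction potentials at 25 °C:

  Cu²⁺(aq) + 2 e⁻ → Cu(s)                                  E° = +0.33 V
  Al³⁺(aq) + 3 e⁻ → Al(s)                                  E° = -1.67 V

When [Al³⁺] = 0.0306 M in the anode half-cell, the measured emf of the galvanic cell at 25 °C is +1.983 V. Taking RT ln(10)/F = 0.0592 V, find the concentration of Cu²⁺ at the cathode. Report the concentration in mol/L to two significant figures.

0.026 M

Cu²⁺/Cu is the cathode, Al³⁺/Al the anode: E°cell = +2.00 V, n = 6.
Overall reaction: 3 Cu²⁺(aq) + 2 Al(s) → 3 Cu(s) + 2 Al³⁺(aq); Q = [Al³⁺]^2/[Cu²⁺]^3.
From E = E° − (0.0592/n) log Q: log Q = (E° − E)·n/0.0592 = (+2.00 − (+1.983))·6/0.0592 = 1.7230.
So 3·log[Cu²⁺] = 2·log(0.0306) − log Q = -3.0286 − (1.7230) = -4.7516; log[Cu²⁺] = -4.7516 / 3 = -1.5839; [Cu²⁺] = 10^(-1.5839) ≈ 0.026 M.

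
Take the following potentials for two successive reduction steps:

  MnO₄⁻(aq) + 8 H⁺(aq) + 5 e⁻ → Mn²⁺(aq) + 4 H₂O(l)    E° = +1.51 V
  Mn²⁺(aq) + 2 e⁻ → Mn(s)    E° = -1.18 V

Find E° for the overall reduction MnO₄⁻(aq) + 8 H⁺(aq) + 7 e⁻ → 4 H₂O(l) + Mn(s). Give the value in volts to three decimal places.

Standard free energies of sequential steps add: ΔG°₃ = ΔG°₁ + ΔG°₂, so n₃E°₃ = n₁E°₁ + n₂E°₂.
E°₃ = (5×+1.51 + 2×-1.18) / 7 = (+5.190) / 7 = +0.741 V.

+0.741 V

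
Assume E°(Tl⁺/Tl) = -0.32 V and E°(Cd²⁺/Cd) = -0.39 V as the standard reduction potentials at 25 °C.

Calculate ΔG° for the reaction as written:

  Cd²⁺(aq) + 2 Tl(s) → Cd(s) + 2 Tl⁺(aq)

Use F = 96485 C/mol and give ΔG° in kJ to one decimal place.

+13.5 kJ

As written, Cd²⁺/Cd is reduced (cathode) and Tl⁺/Tl is oxidised (anode), so E°cell = (-0.39) − (-0.32) = -0.07 V.
Balancing electrons gives n = 2.
ΔG° = −nFE° = −(2)(96485)(-0.07) = 13,508 J = +13.5 kJ.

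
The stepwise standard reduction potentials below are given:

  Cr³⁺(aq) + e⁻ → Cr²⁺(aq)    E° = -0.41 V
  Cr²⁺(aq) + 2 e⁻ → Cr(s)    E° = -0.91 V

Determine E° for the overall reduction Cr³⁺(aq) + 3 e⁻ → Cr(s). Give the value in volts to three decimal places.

-0.743 V

Since ΔG° = −nFE° is additive over sequential reductions, n₃E°₃ = n₁E°₁ + n₂E°₂.
E°₃ = (1×-0.41 + 2×-0.91) / 3 = (-2.230) / 3 = -0.743 V.
Simply averaging or adding the two E° values would be wrong; the electron-weighted sum is required.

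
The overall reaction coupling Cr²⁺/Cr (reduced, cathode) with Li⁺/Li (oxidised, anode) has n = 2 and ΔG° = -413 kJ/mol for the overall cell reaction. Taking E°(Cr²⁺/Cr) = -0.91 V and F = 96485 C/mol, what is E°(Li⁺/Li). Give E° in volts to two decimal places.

E°cell = −ΔG°/(nF) = −(-413×10³)/((2)(96485)) = +2.140 V.
Since Cr²⁺/Cr is the cathode and Li⁺/Li the anode, E°cell = E°(Cr²⁺/Cr) − E°(Li⁺/Li).
So E°(Li⁺/Li) = E°(Cr²⁺/Cr) − E°cell = (-0.91) − (+2.140) = -3.05 V.

-3.05 V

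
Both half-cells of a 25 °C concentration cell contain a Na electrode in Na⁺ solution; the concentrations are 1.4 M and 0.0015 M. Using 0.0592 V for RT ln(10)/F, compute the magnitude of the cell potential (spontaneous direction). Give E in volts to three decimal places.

For a concentration cell E°cell = 0. The 1.4 M side is the cathode (reduction is favoured where [Na⁺] is higher).
With n = 1, E = −(0.0592/1) log([Na⁺]ₐₙ/[Na⁺]꜀ₐₜ) = −(0.0592/1) log(0.0015/1.4) = −(0.0592/1)(-2.970) = +0.176 V.

+0.176 V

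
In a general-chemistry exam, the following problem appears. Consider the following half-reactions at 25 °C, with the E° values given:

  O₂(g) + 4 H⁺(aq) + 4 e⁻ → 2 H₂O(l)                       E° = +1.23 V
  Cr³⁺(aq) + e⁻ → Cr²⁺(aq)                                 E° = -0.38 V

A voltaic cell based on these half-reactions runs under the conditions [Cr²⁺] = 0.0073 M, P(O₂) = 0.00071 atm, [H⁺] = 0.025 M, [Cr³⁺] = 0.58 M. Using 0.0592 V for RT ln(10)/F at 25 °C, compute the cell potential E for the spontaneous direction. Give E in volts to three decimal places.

+1.356 V

O₂/H₂O is the cathode (higher E°), Cr³⁺/Cr²⁺ the anode: E°cell = +1.23 − (-0.38) = +1.61 V, n = 4.
Overall: O₂(g) + 4 H⁺(aq) + 4 Cr²⁺(aq) → 2 H₂O(l) + 4 Cr³⁺(aq)
Q = [Cr³⁺]^4 / (P(O₂)·[H⁺]^4·[Cr²⁺]^4); log Q = 17.157.
E = E° − (0.0592/n) log Q = +1.61 − (0.0592/4)(17.157) = +1.356 V.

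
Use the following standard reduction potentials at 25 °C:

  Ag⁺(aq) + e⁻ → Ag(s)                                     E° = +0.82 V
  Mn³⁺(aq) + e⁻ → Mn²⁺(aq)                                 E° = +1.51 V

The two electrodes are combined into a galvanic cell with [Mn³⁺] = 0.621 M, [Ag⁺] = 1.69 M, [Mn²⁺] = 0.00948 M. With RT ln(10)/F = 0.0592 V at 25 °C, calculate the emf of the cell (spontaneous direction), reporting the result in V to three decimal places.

Mn³⁺/Mn²⁺ is the cathode (higher E°), Ag⁺/Ag the anode: E°cell = +1.51 − (+0.82) = +0.69 V, n = 1.
Overall: Mn³⁺(aq) + Ag(s) → Mn²⁺(aq) + Ag⁺(aq)
Q = [Mn²⁺]·[Ag⁺] / ([Mn³⁺]); log Q = -1.588.
E = E° − (0.0592/n) log Q = +0.69 − (0.0592/1)(-1.588) = +0.784 V.

+0.784 V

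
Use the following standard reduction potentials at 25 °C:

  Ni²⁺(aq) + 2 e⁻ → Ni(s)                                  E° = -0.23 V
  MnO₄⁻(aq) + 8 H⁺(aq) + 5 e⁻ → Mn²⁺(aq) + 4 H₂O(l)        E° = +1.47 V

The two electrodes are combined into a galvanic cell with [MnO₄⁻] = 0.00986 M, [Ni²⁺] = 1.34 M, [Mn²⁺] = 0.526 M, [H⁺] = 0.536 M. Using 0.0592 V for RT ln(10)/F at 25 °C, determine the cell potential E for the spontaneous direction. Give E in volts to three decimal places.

MnO₄⁻/Mn²⁺ is the cathode (higher E°), Ni²⁺/Ni the anode: E°cell = +1.47 − (-0.23) = +1.70 V, n = 10.
Overall: 2 MnO₄⁻(aq) + 16 H⁺(aq) + 5 Ni(s) → 2 Mn²⁺(aq) + 8 H₂O(l) + 5 Ni²⁺(aq)
Q = [Mn²⁺]^2·[Ni²⁺]^5 / ([MnO₄⁻]^2·[H⁺]^16); log Q = 8.423.
E = E° − (0.0592/n) log Q = +1.70 − (0.0592/10)(8.423) = +1.650 V.

+1.650 V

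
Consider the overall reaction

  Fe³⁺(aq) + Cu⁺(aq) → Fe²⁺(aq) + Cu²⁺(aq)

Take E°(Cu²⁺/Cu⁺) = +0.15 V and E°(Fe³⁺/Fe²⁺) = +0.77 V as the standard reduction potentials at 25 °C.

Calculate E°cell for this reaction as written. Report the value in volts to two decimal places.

The Fe³⁺/Fe²⁺ couple has the higher reduction potential, so it is the cathode; Cu²⁺/Cu⁺ is oxidised at the anode.
E°cell = E°(cathode) − E°(anode) = (+0.77) − (+0.15) = +0.62 V.

+0.62 V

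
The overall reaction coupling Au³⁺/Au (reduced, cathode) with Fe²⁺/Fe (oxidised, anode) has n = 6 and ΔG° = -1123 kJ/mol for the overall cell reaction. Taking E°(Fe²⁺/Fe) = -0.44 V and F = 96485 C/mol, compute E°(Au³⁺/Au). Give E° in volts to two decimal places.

+1.50 V

E°cell = −ΔG°/(nF) = −(-1123×10³)/((6)(96485)) = +1.940 V.
Since Au³⁺/Au is the cathode and Fe²⁺/Fe the anode, E°cell = E°(Au³⁺/Au) − E°(Fe²⁺/Fe).
So E°(Au³⁺/Au) = E°cell + E°(Fe²⁺/Fe) = +1.940 + (-0.44) = +1.50 V.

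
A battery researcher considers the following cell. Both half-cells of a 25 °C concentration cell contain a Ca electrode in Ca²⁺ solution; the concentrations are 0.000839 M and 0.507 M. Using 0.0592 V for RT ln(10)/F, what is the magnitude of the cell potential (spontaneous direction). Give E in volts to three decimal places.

+0.082 V

For a concentration cell E°cell = 0. The 0.507 M side is the cathode (reduction is favoured where [Ca²⁺] is higher).
With n = 2, E = −(0.0592/2) log([Ca²⁺]ₐₙ/[Ca²⁺]꜀ₐₜ) = −(0.0592/2) log(0.000839/0.507) = −(0.0592/2)(-2.781) = +0.082 V.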